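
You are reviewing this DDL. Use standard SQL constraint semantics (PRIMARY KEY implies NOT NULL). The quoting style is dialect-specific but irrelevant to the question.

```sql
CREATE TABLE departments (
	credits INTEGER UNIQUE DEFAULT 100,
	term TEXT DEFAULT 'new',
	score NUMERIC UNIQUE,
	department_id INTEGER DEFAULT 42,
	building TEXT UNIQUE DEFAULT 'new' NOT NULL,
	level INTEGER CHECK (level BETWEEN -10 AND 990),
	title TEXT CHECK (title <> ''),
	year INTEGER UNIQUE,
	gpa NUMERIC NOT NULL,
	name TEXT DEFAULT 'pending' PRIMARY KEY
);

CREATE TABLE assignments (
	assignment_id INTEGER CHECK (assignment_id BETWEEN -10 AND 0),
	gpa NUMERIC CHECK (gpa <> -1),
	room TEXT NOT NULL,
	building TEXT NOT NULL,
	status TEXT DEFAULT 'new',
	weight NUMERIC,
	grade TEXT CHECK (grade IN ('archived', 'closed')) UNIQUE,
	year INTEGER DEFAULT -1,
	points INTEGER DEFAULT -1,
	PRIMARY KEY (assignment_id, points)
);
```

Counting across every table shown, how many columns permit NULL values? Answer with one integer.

departments: 7 nullable (credits, term, score, department_id, level, title, year — PK (name) and explicit NOT NULL columns excluded).
assignments: 5 nullable (gpa, status, weight, grade, year — PK (assignment_id, points) and explicit NOT NULL columns excluded).
Total: 7 + 5 = 12.

12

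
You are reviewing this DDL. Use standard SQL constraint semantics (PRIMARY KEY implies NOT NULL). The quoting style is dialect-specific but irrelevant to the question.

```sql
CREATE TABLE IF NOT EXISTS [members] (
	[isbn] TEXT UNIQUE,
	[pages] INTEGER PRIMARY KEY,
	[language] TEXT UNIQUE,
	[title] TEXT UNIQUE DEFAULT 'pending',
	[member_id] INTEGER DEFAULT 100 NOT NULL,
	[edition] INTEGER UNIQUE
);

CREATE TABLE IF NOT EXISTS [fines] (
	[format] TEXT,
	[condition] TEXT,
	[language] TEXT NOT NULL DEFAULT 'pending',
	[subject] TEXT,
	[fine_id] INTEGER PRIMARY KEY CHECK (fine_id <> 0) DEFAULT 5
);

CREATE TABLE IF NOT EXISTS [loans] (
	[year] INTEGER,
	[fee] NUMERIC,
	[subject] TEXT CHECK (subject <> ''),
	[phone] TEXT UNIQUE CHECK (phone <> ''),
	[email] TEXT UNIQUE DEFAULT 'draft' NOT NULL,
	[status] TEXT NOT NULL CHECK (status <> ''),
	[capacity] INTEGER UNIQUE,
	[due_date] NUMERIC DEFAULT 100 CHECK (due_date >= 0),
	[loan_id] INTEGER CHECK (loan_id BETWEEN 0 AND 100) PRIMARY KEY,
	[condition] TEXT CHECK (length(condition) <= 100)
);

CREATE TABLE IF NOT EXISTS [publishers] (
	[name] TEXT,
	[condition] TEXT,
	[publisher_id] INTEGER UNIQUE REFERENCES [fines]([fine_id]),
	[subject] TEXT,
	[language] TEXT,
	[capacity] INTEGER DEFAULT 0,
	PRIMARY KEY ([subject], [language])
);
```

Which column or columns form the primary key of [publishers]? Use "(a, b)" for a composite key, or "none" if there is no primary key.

A table-level PRIMARY KEY clause names 2 columns: subject, language.
This is a composite key — the combination is unique, not each column individually.

(subject, language)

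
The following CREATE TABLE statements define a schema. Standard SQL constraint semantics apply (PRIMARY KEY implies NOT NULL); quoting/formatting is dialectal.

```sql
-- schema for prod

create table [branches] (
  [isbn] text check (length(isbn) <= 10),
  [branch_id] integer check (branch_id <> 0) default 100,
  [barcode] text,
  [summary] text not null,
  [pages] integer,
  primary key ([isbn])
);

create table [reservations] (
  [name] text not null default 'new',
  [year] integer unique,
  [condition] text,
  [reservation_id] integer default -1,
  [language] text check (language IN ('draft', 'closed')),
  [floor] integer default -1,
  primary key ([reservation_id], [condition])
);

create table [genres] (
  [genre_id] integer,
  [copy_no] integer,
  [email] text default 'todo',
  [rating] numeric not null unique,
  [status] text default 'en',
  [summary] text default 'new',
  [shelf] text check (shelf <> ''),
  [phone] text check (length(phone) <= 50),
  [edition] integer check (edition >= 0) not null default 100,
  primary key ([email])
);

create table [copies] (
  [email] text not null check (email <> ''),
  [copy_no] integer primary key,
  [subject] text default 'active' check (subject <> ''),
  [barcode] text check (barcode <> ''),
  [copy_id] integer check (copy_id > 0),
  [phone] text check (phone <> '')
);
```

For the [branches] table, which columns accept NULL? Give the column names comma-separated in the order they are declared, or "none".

branch_id, barcode, pages

- isbn: part of the PRIMARY KEY, which implies NOT NULL → not nullable.
- branch_id: CHECK does not forbid NULL (a CHECK constraint passes when its expression is NULL) → nullable.
- barcode: no NOT NULL constraint applies → nullable.
- summary: declared NOT NULL → not nullable.
- pages: no NOT NULL constraint applies → nullable.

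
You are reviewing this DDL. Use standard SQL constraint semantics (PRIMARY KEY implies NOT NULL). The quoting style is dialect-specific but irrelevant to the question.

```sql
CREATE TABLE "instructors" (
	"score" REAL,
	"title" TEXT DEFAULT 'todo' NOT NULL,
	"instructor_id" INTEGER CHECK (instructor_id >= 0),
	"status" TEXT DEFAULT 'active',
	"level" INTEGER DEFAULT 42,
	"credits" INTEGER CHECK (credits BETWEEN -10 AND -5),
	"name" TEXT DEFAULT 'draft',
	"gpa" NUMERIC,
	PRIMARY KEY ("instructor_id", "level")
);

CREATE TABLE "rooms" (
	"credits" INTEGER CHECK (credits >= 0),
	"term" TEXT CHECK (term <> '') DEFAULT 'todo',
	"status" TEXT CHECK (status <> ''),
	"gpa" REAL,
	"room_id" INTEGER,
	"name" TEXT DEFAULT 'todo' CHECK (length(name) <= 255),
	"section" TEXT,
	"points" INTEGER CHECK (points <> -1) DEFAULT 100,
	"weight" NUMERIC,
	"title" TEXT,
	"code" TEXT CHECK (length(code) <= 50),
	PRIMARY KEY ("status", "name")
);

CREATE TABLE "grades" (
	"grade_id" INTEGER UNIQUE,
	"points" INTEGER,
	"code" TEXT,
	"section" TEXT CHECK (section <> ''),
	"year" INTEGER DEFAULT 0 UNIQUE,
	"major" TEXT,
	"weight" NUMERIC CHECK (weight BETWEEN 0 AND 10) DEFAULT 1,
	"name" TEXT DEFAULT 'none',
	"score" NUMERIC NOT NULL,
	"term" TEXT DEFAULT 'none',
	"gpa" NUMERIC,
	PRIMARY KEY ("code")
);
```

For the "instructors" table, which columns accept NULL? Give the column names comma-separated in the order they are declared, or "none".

score, status, credits, name, gpa

- score: no NOT NULL constraint applies → nullable.
- title: declared NOT NULL → not nullable.
- instructor_id: part of the PRIMARY KEY, which implies NOT NULL → not nullable.
- status: DEFAULT only fills an omitted column; an explicit NULL is still allowed → nullable.
- level: part of the PRIMARY KEY, which implies NOT NULL → not nullable.
- credits: CHECK does not forbid NULL (a CHECK constraint passes when its expression is NULL) → nullable.
- name: DEFAULT only fills an omitted column; an explicit NULL is still allowed → nullable.
- gpa: no NOT NULL constraint applies → nullable.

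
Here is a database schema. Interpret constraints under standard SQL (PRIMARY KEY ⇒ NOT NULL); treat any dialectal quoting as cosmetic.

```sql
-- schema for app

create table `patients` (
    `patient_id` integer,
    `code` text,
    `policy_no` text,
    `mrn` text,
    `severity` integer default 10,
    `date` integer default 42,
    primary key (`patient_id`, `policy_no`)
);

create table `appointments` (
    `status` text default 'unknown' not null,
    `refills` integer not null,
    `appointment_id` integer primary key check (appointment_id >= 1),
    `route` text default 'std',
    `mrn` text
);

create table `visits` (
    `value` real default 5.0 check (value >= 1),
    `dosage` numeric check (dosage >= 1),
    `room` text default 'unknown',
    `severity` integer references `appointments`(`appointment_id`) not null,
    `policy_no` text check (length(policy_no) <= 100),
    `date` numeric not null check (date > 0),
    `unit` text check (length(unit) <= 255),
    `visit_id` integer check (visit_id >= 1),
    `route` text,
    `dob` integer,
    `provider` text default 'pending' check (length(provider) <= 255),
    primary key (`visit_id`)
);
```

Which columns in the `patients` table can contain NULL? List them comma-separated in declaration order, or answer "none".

- patient_id: part of the PRIMARY KEY, which implies NOT NULL → not nullable.
- code: no NOT NULL constraint applies → nullable.
- policy_no: part of the PRIMARY KEY, which implies NOT NULL → not nullable.
- mrn: no NOT NULL constraint applies → nullable.
- severity: DEFAULT only fills an omitted column; an explicit NULL is still allowed → nullable.
- date: DEFAULT only fills an omitted column; an explicit NULL is still allowed → nullable.

code, mrn, severity, date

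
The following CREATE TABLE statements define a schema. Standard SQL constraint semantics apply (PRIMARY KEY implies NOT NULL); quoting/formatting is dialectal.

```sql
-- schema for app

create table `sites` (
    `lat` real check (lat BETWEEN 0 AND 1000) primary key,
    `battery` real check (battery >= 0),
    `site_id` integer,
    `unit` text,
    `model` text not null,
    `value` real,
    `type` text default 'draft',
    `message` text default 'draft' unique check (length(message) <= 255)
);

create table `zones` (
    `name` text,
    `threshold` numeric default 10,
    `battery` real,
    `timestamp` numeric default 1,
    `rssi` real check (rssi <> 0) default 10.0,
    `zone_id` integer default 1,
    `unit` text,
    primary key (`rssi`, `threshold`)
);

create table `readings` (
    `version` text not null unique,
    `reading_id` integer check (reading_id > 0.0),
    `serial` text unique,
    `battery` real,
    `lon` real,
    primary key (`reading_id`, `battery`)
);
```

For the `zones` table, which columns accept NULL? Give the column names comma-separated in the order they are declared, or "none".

- name: no NOT NULL constraint applies → nullable.
- threshold: part of the PRIMARY KEY, which implies NOT NULL → not nullable.
- battery: no NOT NULL constraint applies → nullable.
- timestamp: DEFAULT only fills an omitted column; an explicit NULL is still allowed → nullable.
- rssi: part of the PRIMARY KEY, which implies NOT NULL → not nullable.
- zone_id: DEFAULT only fills an omitted column; an explicit NULL is still allowed → nullable.
- unit: no NOT NULL constraint applies → nullable.

name, battery, timestamp, zone_id, unit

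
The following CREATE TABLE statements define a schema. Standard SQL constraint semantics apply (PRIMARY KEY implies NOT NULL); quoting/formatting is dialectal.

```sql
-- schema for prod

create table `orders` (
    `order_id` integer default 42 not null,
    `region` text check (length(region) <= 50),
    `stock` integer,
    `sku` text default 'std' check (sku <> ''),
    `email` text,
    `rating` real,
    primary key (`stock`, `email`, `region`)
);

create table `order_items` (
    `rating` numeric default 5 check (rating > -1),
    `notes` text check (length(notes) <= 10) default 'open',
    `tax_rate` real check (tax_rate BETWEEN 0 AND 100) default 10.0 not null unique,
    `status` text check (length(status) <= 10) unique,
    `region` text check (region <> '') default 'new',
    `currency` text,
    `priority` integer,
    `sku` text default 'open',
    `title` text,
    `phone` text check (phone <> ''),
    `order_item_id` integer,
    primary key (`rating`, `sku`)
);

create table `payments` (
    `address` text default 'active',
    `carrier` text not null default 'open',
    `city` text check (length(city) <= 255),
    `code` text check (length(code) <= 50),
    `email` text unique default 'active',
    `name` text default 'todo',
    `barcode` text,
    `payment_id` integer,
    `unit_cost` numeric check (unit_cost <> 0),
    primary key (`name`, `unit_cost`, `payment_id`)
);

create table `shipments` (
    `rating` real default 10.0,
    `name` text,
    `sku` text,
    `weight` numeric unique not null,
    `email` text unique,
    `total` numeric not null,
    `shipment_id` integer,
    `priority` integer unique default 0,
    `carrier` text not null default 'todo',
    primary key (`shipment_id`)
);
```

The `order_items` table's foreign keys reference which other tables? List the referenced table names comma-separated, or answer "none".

none

No column in order_items has a REFERENCES clause.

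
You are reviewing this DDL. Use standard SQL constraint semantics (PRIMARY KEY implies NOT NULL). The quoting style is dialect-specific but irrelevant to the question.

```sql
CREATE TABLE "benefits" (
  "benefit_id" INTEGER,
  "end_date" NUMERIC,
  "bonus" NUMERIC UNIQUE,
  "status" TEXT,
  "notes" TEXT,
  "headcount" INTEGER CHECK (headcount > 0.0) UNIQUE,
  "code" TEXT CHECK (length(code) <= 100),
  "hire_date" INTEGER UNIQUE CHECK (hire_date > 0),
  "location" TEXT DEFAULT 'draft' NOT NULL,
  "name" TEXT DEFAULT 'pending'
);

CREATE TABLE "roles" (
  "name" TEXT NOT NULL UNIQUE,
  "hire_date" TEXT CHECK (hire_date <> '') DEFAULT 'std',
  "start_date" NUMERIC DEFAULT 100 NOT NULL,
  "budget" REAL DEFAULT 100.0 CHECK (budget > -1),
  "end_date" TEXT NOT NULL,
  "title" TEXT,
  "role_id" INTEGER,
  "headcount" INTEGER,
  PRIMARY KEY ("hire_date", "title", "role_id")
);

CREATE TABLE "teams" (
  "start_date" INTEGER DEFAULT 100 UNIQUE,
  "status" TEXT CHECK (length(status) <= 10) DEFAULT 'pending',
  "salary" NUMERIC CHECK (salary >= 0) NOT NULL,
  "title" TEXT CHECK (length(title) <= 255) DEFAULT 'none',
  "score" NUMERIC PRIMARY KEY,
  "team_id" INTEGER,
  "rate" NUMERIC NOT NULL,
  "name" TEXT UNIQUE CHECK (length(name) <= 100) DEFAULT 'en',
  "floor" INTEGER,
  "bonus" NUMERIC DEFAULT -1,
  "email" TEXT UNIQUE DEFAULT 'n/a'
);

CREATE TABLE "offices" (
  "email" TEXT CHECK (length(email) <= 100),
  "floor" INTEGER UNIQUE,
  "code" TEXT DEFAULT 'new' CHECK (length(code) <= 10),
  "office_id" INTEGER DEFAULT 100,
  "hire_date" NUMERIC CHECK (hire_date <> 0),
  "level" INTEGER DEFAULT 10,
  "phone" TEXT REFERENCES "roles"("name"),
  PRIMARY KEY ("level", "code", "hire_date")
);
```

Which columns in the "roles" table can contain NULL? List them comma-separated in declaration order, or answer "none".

budget, headcount

- name: declared NOT NULL → not nullable.
- hire_date: part of the PRIMARY KEY, which implies NOT NULL → not nullable.
- start_date: declared NOT NULL → not nullable.
- budget: CHECK does not forbid NULL (a CHECK constraint passes when its expression is NULL) → nullable.
- end_date: declared NOT NULL → not nullable.
- title: part of the PRIMARY KEY, which implies NOT NULL → not nullable.
- role_id: part of the PRIMARY KEY, which implies NOT NULL → not nullable.
- headcount: no NOT NULL constraint applies → nullable.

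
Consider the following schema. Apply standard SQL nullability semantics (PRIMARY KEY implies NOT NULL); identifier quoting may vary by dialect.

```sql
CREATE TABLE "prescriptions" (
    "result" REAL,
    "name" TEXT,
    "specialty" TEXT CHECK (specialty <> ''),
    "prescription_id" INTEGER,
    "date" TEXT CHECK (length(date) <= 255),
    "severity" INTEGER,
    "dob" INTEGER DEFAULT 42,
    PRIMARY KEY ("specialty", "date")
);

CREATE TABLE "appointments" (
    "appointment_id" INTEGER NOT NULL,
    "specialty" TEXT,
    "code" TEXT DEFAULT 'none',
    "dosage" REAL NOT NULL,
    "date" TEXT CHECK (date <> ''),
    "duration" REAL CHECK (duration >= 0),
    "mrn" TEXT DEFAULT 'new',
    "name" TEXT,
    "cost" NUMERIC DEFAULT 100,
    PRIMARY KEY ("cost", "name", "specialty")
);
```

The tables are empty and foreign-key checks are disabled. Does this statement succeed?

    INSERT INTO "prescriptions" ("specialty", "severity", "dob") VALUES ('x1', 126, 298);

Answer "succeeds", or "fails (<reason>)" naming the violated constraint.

date is omitted from the column list and has no DEFAULT, so it would receive NULL.
But date is part of the PRIMARY KEY (implied NOT NULL).

fails (NOT NULL on date)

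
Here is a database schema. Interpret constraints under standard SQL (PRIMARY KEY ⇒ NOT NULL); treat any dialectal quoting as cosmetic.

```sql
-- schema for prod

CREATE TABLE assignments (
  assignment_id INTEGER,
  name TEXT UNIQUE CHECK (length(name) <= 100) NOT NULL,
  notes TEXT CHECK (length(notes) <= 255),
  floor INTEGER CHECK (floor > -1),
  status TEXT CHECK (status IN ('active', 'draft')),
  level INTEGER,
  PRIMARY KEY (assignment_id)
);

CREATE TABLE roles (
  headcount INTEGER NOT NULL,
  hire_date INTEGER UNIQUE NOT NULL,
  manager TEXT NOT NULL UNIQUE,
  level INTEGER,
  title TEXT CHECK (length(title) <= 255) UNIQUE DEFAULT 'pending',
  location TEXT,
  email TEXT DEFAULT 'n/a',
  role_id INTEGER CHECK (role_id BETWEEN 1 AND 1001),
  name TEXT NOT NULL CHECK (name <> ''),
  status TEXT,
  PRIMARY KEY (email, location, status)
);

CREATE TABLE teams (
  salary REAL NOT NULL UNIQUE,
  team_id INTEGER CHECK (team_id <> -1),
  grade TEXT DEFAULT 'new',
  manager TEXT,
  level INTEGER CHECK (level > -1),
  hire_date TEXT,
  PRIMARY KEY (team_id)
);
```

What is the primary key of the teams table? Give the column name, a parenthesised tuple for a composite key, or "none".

team_id

team_id is declared PRIMARY KEY as a table-level PRIMARY KEY clause.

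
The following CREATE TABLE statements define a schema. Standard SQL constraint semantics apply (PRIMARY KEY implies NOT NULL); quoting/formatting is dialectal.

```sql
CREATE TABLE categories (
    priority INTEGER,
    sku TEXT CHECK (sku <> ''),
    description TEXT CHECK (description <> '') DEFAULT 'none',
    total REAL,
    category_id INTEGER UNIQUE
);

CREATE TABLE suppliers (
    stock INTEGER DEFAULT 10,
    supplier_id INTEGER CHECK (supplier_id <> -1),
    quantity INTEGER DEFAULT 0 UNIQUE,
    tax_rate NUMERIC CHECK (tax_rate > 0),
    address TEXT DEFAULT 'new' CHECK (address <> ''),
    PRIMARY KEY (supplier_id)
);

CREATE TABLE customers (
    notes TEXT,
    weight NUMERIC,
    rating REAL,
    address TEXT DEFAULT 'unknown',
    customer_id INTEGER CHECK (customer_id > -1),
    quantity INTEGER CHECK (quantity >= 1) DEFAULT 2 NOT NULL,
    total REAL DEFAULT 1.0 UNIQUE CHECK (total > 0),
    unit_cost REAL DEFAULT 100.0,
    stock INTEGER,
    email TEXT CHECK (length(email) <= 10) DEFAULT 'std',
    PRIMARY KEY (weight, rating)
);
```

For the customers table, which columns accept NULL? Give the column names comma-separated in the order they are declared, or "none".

notes, address, customer_id, total, unit_cost, stock, email

- notes: no NOT NULL constraint applies → nullable.
- weight: part of the PRIMARY KEY, which implies NOT NULL → not nullable.
- rating: part of the PRIMARY KEY, which implies NOT NULL → not nullable.
- address: DEFAULT only fills an omitted column; an explicit NULL is still allowed → nullable.
- customer_id: CHECK does not forbid NULL (a CHECK constraint passes when its expression is NULL) → nullable.
- quantity: declared NOT NULL → not nullable.
- total: CHECK does not forbid NULL (a CHECK constraint passes when its expression is NULL) → nullable.
- unit_cost: DEFAULT only fills an omitted column; an explicit NULL is still allowed → nullable.
- stock: no NOT NULL constraint applies → nullable.
- email: CHECK does not forbid NULL (a CHECK constraint passes when its expression is NULL) → nullable.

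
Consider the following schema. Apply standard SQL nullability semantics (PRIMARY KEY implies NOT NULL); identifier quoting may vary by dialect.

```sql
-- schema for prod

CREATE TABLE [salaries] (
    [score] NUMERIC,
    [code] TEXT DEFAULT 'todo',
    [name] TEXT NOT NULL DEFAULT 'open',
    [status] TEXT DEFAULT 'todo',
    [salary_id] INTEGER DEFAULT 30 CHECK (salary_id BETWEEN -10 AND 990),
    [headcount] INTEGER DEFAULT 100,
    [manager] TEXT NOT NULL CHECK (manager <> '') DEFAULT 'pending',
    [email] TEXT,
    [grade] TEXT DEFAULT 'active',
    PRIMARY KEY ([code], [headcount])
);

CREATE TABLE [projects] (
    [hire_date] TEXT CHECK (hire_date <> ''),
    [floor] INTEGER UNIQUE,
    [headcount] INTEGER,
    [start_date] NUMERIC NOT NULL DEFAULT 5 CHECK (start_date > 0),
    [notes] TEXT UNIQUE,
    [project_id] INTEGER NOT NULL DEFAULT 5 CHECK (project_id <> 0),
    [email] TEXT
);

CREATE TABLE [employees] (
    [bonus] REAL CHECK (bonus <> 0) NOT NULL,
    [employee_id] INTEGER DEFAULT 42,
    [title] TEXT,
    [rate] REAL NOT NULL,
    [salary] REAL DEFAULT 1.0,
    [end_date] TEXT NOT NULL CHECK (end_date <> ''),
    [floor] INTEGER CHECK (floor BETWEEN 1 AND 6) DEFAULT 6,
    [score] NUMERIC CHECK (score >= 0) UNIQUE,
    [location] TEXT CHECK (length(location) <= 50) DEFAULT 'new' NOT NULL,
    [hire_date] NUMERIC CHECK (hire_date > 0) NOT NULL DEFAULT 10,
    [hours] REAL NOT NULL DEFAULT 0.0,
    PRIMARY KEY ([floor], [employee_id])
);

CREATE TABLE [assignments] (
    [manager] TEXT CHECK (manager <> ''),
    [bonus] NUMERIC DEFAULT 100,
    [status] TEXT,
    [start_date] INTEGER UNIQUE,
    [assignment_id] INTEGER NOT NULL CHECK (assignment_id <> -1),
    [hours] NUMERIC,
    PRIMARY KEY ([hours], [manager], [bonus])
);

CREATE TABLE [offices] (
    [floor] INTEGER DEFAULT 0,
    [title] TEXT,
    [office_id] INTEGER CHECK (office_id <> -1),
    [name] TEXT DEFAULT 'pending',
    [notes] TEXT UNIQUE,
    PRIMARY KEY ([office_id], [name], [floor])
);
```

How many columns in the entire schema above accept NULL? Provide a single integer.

salaries: 5 nullable (score, status, salary_id, email, grade — PK (code, headcount) and explicit NOT NULL columns excluded).
projects: 5 nullable (hire_date, floor, headcount, notes, email — PK none and explicit NOT NULL columns excluded).
employees: 3 nullable (title, salary, score — PK (floor, employee_id) and explicit NOT NULL columns excluded).
assignments: 2 nullable (status, start_date — PK (hours, manager, bonus) and explicit NOT NULL columns excluded).
offices: 2 nullable (title, notes — PK (office_id, name, floor) and explicit NOT NULL columns excluded).
Total: 5 + 5 + 3 + 2 + 2 = 17.

17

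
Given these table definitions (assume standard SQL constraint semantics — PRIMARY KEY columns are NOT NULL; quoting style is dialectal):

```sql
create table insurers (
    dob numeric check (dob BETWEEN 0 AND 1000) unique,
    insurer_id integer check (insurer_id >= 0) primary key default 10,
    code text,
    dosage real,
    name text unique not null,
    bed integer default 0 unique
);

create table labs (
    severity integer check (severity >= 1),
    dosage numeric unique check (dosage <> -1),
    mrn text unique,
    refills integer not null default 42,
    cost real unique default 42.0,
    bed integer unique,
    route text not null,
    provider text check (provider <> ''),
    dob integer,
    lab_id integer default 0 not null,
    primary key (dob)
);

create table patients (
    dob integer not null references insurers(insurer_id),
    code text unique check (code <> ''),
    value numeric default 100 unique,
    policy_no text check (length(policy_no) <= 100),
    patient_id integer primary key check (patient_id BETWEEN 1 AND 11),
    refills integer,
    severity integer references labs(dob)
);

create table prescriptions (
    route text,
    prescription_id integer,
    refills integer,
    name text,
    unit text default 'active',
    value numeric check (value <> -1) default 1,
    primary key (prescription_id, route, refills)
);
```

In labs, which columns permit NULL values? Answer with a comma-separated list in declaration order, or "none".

- severity: CHECK does not forbid NULL (a CHECK constraint passes when its expression is NULL) → nullable.
- dosage: CHECK does not forbid NULL (a CHECK constraint passes when its expression is NULL) → nullable.
- mrn: UNIQUE does not imply NOT NULL → nullable.
- refills: declared NOT NULL → not nullable.
- cost: UNIQUE does not imply NOT NULL → nullable.
- bed: UNIQUE does not imply NOT NULL → nullable.
- route: declared NOT NULL → not nullable.
- provider: CHECK does not forbid NULL (a CHECK constraint passes when its expression is NULL) → nullable.
- dob: part of the PRIMARY KEY, which implies NOT NULL → not nullable.
- lab_id: declared NOT NULL → not nullable.

severity, dosage, mrn, cost, bed, provider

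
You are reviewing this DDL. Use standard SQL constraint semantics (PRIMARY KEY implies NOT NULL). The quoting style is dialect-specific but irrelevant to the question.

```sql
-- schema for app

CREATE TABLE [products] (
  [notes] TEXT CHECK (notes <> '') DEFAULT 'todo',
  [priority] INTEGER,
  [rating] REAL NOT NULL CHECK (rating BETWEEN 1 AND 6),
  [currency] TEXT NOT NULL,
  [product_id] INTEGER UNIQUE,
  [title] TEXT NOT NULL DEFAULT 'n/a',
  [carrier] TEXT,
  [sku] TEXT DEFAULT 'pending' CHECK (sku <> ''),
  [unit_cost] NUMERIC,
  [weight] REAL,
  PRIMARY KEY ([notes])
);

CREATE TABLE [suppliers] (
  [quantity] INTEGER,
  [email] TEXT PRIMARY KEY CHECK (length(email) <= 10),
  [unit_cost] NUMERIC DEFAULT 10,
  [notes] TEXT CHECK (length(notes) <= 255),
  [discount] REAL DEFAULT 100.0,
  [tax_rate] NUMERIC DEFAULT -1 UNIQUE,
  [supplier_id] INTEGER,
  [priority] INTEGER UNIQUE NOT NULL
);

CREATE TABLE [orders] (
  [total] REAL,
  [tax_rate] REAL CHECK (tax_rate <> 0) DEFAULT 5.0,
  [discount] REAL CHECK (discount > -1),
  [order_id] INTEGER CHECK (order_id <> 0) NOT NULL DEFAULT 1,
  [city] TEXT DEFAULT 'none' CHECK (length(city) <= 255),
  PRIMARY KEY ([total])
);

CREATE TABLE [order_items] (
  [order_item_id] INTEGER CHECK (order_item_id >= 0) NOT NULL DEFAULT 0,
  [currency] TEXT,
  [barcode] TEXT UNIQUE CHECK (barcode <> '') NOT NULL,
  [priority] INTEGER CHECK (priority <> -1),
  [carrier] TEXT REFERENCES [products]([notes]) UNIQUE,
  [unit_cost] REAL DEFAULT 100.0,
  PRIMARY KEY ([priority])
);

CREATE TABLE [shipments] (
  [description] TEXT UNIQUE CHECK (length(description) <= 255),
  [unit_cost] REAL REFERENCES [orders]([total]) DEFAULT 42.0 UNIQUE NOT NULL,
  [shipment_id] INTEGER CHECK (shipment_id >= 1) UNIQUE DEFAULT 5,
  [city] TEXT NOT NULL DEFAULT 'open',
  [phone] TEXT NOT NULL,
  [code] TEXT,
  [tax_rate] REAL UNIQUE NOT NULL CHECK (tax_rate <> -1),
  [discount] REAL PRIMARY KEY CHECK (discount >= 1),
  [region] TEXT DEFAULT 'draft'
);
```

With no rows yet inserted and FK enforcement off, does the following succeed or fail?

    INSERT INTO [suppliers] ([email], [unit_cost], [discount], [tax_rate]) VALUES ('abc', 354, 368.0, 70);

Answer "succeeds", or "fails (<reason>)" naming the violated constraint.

fails (NOT NULL on priority)

priority is omitted from the column list and has no DEFAULT, so it would receive NULL.
But priority is declared NOT NULL.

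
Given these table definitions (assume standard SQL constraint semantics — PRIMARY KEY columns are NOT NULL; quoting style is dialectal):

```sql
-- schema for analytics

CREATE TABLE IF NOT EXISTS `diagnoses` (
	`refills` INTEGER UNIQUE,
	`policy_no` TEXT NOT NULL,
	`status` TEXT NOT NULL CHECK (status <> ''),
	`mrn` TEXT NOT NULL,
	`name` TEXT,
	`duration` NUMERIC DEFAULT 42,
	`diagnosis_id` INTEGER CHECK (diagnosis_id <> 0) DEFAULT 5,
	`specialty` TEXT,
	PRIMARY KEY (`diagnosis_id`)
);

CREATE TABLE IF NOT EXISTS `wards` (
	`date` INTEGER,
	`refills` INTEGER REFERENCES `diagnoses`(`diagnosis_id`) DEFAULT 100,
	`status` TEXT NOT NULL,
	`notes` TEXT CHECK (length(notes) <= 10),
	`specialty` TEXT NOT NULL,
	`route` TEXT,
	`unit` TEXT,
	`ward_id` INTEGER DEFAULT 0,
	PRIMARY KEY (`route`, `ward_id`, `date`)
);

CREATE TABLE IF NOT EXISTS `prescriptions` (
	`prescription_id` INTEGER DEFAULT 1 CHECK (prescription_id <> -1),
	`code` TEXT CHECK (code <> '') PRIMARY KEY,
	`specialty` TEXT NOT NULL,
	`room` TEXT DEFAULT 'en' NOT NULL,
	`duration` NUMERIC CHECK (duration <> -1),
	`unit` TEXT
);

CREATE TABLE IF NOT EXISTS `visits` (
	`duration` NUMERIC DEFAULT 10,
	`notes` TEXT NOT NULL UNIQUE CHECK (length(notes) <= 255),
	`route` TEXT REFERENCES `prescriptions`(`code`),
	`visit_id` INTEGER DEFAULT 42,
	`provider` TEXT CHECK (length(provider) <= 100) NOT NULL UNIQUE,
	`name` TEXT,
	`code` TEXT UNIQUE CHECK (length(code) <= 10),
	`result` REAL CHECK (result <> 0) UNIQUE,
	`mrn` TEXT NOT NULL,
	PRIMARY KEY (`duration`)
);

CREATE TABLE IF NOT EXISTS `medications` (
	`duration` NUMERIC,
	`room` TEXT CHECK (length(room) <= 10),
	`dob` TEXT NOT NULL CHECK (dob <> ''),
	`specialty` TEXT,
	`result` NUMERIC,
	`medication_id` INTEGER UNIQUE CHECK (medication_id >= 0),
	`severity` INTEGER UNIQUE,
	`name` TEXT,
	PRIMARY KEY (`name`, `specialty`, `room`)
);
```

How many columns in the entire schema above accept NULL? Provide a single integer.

19

diagnoses: 4 nullable (refills, name, duration, specialty — PK (diagnosis_id) and explicit NOT NULL columns excluded).
wards: 3 nullable (refills, notes, unit — PK (route, ward_id, date) and explicit NOT NULL columns excluded).
prescriptions: 3 nullable (prescription_id, duration, unit — PK (code) and explicit NOT NULL columns excluded).
visits: 5 nullable (route, visit_id, name, code, result — PK (duration) and explicit NOT NULL columns excluded).
medications: 4 nullable (duration, result, medication_id, severity — PK (name, specialty, room) and explicit NOT NULL columns excluded).
Total: 4 + 3 + 3 + 5 + 4 = 19.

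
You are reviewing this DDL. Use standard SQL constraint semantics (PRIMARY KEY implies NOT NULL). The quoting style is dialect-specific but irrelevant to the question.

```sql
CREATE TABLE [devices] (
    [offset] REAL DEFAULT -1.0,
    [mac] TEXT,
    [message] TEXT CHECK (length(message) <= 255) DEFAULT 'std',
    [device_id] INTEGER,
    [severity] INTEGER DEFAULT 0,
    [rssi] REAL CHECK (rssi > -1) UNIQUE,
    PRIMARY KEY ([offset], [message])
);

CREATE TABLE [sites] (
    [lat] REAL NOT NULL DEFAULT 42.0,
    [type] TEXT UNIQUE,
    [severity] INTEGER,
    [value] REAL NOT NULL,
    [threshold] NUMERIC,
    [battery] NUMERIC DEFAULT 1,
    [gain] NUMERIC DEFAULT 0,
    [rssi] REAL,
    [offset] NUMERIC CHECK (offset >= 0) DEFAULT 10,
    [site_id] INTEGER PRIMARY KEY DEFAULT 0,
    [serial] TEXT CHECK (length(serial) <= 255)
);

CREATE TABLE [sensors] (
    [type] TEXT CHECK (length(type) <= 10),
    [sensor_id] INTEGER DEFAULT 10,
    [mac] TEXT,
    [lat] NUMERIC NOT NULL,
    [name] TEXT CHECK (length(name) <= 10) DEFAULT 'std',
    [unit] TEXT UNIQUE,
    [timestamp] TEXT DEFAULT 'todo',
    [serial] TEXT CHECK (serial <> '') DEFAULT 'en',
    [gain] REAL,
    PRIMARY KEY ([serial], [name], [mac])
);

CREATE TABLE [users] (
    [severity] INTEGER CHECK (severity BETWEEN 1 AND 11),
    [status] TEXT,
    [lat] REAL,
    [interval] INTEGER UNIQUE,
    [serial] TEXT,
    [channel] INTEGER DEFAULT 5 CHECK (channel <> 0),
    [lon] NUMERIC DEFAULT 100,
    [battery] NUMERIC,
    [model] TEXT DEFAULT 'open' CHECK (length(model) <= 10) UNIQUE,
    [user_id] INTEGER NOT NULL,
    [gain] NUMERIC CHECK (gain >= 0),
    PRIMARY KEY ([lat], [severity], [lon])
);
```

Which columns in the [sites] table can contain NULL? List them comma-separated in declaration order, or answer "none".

- lat: declared NOT NULL → not nullable.
- type: UNIQUE does not imply NOT NULL → nullable.
- severity: no NOT NULL constraint applies → nullable.
- value: declared NOT NULL → not nullable.
- threshold: no NOT NULL constraint applies → nullable.
- battery: DEFAULT only fills an omitted column; an explicit NULL is still allowed → nullable.
- gain: DEFAULT only fills an omitted column; an explicit NULL is still allowed → nullable.
- rssi: no NOT NULL constraint applies → nullable.
- offset: CHECK does not forbid NULL (a CHECK constraint passes when its expression is NULL) → nullable.
- site_id: part of the PRIMARY KEY, which implies NOT NULL → not nullable.
- serial: CHECK does not forbid NULL (a CHECK constraint passes when its expression is NULL) → nullable.

type, severity, threshold, battery, gain, rssi, offset, serial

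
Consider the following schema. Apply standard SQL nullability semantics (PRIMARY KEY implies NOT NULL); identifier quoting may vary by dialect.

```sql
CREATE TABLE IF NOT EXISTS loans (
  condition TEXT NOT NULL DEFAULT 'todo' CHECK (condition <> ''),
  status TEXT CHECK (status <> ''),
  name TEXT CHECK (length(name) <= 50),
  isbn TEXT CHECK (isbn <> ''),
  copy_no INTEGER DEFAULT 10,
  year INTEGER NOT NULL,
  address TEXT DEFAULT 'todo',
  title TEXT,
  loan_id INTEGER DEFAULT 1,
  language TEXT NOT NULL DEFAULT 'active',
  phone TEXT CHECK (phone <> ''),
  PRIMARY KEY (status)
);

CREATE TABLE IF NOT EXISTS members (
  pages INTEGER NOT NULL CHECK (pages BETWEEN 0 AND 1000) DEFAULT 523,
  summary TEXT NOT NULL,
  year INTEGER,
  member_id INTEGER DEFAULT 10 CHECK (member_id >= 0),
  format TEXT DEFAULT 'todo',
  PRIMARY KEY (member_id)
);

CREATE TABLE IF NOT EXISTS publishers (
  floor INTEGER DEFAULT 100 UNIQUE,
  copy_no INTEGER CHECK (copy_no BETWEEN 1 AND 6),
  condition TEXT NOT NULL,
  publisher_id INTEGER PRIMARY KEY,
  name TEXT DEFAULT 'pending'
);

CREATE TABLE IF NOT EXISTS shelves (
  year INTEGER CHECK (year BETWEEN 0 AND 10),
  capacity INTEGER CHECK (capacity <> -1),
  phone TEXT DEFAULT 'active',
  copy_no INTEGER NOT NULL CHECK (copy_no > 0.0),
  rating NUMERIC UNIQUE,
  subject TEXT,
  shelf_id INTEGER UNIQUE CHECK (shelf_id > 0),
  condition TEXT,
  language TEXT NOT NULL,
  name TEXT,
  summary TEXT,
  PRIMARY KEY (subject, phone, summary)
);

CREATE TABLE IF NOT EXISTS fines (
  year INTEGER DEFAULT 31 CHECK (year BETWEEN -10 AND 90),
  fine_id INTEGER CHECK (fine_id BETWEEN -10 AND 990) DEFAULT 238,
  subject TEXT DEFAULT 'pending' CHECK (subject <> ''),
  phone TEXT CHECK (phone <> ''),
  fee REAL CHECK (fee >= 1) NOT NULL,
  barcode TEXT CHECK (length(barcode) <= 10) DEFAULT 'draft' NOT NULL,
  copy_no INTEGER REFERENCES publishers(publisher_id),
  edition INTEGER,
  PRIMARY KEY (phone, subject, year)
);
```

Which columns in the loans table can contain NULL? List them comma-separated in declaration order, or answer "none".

- condition: declared NOT NULL → not nullable.
- status: part of the PRIMARY KEY, which implies NOT NULL → not nullable.
- name: CHECK does not forbid NULL (a CHECK constraint passes when its expression is NULL) → nullable.
- isbn: CHECK does not forbid NULL (a CHECK constraint passes when its expression is NULL) → nullable.
- copy_no: DEFAULT only fills an omitted column; an explicit NULL is still allowed → nullable.
- year: declared NOT NULL → not nullable.
- address: DEFAULT only fills an omitted column; an explicit NULL is still allowed → nullable.
- title: no NOT NULL constraint applies → nullable.
- loan_id: DEFAULT only fills an omitted column; an explicit NULL is still allowed → nullable.
- language: declared NOT NULL → not nullable.
- phone: CHECK does not forbid NULL (a CHECK constraint passes when its expression is NULL) → nullable.

name, isbn, copy_no, address, title, loan_id, phone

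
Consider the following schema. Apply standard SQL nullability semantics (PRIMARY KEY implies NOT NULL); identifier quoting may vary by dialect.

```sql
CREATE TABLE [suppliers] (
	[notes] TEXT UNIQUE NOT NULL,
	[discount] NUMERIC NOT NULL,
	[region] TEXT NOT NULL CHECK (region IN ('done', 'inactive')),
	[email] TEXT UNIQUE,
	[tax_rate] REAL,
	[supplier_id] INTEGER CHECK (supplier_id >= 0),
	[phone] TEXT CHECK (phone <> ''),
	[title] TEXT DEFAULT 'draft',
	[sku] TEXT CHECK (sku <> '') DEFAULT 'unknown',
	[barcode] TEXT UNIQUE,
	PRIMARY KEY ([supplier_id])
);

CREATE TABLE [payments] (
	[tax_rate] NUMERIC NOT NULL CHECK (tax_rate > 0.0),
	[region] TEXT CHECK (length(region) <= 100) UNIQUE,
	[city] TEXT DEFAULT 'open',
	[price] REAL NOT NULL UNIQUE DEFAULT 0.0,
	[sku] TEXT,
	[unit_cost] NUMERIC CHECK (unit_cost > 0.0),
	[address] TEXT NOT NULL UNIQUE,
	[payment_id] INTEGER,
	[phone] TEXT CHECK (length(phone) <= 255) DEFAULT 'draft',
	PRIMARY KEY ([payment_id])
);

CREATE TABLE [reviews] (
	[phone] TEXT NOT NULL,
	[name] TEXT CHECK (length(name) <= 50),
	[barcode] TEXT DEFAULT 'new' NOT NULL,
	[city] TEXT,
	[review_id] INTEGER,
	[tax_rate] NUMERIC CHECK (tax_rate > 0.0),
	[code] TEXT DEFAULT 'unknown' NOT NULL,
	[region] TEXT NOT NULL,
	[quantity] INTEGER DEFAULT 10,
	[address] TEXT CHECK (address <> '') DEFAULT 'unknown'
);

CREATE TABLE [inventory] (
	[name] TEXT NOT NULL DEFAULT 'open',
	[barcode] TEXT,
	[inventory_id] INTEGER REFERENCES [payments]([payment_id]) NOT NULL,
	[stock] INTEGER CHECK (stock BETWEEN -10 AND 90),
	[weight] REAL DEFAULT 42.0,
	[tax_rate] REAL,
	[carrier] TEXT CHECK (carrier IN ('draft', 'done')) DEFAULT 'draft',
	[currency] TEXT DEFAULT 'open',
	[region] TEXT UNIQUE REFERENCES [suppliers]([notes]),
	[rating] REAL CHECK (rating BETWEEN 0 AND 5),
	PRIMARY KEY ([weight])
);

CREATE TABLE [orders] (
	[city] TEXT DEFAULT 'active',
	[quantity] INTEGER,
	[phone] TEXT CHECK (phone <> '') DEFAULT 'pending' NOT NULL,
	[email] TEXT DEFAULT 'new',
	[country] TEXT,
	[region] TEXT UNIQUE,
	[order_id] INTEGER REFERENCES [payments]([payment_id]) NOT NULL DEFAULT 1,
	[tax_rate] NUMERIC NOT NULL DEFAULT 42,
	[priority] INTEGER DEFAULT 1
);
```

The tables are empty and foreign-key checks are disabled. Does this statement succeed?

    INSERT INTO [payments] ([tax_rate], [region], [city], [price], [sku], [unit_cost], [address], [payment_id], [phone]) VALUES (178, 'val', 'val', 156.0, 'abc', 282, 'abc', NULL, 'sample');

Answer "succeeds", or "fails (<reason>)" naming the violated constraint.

payment_id is explicitly set to NULL, but payment_id is part of the PRIMARY KEY (implied NOT NULL).

fails (NOT NULL on payment_id)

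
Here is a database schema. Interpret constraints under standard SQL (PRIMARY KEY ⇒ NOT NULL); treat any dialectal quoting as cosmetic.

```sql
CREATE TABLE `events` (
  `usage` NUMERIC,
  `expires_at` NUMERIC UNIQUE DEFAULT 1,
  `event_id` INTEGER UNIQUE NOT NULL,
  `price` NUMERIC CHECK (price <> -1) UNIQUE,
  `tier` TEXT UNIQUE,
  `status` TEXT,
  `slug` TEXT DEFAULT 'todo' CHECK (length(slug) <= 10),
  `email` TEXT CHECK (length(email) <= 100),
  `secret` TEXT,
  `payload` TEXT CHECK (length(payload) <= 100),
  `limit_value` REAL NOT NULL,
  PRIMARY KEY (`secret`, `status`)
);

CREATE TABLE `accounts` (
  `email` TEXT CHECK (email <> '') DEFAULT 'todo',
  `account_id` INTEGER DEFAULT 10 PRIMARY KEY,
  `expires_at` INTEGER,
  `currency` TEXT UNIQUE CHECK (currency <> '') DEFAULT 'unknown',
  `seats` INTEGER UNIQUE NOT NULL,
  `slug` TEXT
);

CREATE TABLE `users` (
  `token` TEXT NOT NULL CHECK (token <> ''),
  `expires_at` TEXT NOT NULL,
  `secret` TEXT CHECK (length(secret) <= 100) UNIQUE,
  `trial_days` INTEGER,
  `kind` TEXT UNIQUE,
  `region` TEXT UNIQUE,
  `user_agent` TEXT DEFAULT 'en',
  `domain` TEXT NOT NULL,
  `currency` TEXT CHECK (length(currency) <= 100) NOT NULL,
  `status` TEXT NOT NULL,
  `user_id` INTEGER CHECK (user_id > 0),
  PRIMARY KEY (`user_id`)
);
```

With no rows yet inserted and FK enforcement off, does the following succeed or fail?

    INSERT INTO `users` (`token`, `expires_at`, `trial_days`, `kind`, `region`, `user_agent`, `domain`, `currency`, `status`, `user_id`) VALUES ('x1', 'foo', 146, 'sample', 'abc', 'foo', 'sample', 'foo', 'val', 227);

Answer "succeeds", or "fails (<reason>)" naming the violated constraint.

NOT NULL columns: currency is supplied; domain is supplied; expires_at is supplied; status is supplied; token is supplied; user_id is supplied.
CHECK constraints: 'x1' satisfies (token <> ''); 'foo' satisfies (length(currency) <= 100); 227 satisfies (user_id > 0).
No constraint is violated.

succeeds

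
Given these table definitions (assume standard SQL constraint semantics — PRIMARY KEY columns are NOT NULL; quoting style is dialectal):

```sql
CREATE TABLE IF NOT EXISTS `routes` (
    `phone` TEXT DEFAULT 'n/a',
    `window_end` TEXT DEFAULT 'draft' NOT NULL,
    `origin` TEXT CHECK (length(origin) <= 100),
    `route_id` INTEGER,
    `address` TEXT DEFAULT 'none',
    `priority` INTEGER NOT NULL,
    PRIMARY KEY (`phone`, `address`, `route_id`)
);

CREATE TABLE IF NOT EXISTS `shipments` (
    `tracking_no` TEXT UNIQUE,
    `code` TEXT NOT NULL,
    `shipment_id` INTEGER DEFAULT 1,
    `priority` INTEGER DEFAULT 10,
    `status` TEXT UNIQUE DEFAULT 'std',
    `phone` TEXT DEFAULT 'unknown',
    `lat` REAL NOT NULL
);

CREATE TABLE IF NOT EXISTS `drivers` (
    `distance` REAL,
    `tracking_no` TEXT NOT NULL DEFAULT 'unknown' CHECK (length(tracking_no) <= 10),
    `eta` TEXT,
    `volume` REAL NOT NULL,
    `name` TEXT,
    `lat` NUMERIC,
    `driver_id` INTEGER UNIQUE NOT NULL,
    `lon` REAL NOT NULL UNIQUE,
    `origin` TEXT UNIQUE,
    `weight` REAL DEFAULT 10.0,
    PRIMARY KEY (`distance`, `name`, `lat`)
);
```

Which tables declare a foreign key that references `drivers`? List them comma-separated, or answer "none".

none

No REFERENCES clause anywhere in the schema names drivers.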